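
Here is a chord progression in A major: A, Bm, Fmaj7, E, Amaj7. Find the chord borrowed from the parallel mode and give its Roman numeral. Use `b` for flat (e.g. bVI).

bVImaj7

In A major the diatonic chords are A, Bm, C#m, D, E, F#m, G#dim. A, Bm, E and Amaj7 are all diatonic. Fmaj7 (F–A–C–E) doesn't fit — on degree 6 A major would have F#m (vi). Fmaj7 is the degree-6 chord of A minor, so it is the borrowed bVImaj7.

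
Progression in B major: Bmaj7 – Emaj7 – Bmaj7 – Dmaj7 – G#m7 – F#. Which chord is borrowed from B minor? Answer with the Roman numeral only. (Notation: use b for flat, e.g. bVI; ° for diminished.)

bIIImaj7

B major has the diatonic set B, C#m, D#m, E, F#, G#m, A#dim. Bmaj7, Emaj7, G#m7 and F# are all diatonic. But Dmaj7 (D–F#–A–C#) is foreign: the diatonic iii on degree 3 is D#m, whereas Dmaj7 comes from B minor. It is labeled bIIImaj7.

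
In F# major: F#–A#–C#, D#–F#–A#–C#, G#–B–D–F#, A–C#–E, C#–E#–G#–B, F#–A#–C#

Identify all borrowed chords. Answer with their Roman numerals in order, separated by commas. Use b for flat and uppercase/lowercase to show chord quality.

In F# major the diatonic chords are F#, G#m, A#m, B, C#, D#m, E#dim. F#–A#–C# = F#, D#–F#–A#–C# = D#m7 and C#–E#–G#–B = C#7 all belong to that set. G#–B–D–F# doesn't fit — on degree 2 F# major would have G#m (ii). G#m7b5 is the degree-2 chord of F# minor, so it is the borrowed iiø7. But A–C#–E is foreign: the diatonic iii on degree 3 is A#m, whereas A comes from F# minor. It is labeled bIII.

iiø7, bIII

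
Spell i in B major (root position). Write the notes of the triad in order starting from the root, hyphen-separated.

i is built on scale degree 1, which is B in both B major and its parallel. Building the minor chord from the parallel minor on B: B–D–F#.

B-D-F#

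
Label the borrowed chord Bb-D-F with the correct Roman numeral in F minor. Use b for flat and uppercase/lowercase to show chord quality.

IV

Bb is scale degree 4 in F minor. Bb–D–F is a major chord — the form found in F major, not the diatonic iv (Bbm). Borrowed into F minor it is written IV.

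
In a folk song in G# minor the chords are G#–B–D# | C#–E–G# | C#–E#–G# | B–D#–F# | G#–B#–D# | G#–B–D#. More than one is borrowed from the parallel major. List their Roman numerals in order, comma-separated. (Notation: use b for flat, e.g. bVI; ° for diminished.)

The diatonic triads in G# minor (with V from harmonic minor) are G#m, A#dim, B, C#m, D#, E, F#. G#–B–D# = G#m, C#–E–G# = C#m and B–D#–F# = B are all diatonic. C#–E#–G# doesn't fit — on degree 4 G# minor would have C#m (iv). C# is the degree-4 chord of G# major, so it is the borrowed IV. G#–B#–D# is not: scale degree 1 in G# minor carries G#m (i). In G# major the chord on that degree is G#, so here it functions as I, borrowed from the parallel major.

IV, I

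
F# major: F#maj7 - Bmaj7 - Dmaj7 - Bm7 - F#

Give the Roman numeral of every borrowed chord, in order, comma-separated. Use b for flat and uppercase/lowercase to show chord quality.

In F# major the diatonic chords are F#, G#m, A#m, B, C#, D#m, E#dim. F#maj7, Bmaj7 and F# are all diatonic. But Dmaj7 (D–F#–A–C#) is foreign: the diatonic vi on degree 6 is D#m, whereas Dmaj7 comes from F# minor. It is labeled bVImaj7. But Bm7 (B–D–F#–A) is foreign: the diatonic IV on degree 4 is B, whereas Bm7 comes from F# minor. It is labeled iv7.

bVImaj7, iv7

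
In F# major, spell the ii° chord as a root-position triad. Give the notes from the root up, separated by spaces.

ii° is built on scale degree 2, which is G# in both F# major and its parallel. In F# minor the chord on G# is G#–B–D.

G# B D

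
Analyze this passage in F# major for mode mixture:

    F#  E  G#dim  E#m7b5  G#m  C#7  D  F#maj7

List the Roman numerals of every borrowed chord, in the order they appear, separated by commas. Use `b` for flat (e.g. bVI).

bVII, ii°, bVI

F# major has the diatonic set F#, G#m, A#m, B, C#, D#m, E#dim. F#, E#m7b5, G#m, C#7 and F#maj7 all belong to that set. But E (E–G#–B) is foreign: the diatonic vii° on degree 7 is E#dim, whereas E comes from F# minor. It is labeled bVII. But G#dim (G#–B–D) is foreign: the diatonic ii on degree 2 is G#m, whereas G#dim comes from F# minor. It is labeled ii°. D (D–F#–A) is not: scale degree 6 in F# major carries D#m (vi). In F# minor the chord on that degree is D, so here it functions as bVI, borrowed from the parallel minor.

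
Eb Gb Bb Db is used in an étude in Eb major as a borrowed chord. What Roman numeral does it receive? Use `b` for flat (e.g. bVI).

i7

Eb is scale degree 1 in Eb major. Eb–Gb–Bb–Db is a minor-seventh chord — the form found in Eb minor, not the diatonic I (Eb). Borrowed into Eb major it is written i7.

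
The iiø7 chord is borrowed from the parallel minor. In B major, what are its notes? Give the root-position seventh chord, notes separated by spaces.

The root, C#, is scale degree 2 — the same note in B major and B minor; only the chord quality changes. Building the half-diminished-seventh chord from the parallel minor on C#: C#–E–G–B.

C# E G B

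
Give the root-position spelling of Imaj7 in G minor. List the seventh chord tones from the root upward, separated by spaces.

G B D F#

The root, G, is scale degree 1 — the same note in G minor and G major; only the chord quality changes. Building the major-seventh chord from the parallel major on G: G–B–D–F#.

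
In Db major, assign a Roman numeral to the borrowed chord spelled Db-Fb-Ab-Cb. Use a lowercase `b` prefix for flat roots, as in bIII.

i7

Db is scale degree 1 in Db major. Diatonically Db major has Db (I) on that degree; Db–Fb–Ab–Cb is instead the minor-seventh chord native to Db minor, so it takes the label i7.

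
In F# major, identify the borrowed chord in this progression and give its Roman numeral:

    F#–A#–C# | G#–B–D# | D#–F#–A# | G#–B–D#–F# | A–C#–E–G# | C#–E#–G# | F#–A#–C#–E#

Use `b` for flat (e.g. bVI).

The diatonic triads in F# major are F#, G#m, A#m, B, C#, D#m, E#dim. Of the given chords, F#–A#–C# = F#, G#–B–D# = G#m, D#–F#–A# = D#m, G#–B–D#–F# = G#m7, C#–E#–G# = C# and F#–A#–C#–E# = F#maj7 are diatonic. A–C#–E–G# is not: scale degree 3 in F# major carries A#m (iii). In F# minor the chord on that degree is Amaj7, so here it functions as bIIImaj7, borrowed from the parallel minor.

bIIImaj7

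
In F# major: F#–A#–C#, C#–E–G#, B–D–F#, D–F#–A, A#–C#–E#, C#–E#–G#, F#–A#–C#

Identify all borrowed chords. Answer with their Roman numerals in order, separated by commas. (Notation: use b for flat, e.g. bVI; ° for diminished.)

v, iv, bVI

The diatonic triads in F# major are F#, G#m, A#m, B, C#, D#m, E#dim. Of the given chords, F#–A#–C# = F#, A#–C#–E# = A#m and C#–E#–G# = C# are diatonic. But C#–E–G# is foreign: the diatonic V on degree 5 is C#, whereas C#m comes from F# minor. It is labeled v. B–D–F# doesn't fit — on degree 4 F# major would have B (IV). Bm is the degree-4 chord of F# minor, so it is the borrowed iv. D–F#–A doesn't fit — on degree 6 F# major would have D#m (vi). D is the degree-6 chord of F# minor, so it is the borrowed bVI.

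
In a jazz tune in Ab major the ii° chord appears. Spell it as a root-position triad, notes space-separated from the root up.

ii° is built on scale degree 2, which is Bb in both Ab major and its parallel. In Ab minor the chord on Bb is Bb–Db–Fb.

Bb Db Fb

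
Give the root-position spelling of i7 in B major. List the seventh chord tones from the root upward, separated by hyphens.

i7 is built on scale degree 1, which is B in both B major and its parallel. In B minor the chord on B is B–D–F#–A.

B-D-F#-A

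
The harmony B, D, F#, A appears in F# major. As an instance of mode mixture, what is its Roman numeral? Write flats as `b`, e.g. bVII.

iv7

The root B is the diatonic 4th degree of F# major; the borrowing shows in the chord quality. The diatonic chord on degree 4 would be B (IV), but B–D–F#–A is the minor-seventh chord from F# minor. As a borrowed chord it is labeled iv7.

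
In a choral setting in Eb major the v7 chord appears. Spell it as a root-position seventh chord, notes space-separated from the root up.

Bb Db F Ab

v7 is built on scale degree 5, which is Bb in both Eb major and its parallel. In Eb minor the chord on Bb is Bb–Db–F–Ab.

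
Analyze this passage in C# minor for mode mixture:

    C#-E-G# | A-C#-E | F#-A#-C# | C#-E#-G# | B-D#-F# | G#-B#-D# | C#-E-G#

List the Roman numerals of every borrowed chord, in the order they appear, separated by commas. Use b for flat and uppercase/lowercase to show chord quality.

IV, I

In C# minor (with V from harmonic minor) the diatonic chords are C#m, D#dim, E, F#m, G#, A, B. C#–E–G# = C#m, A–C#–E = A, B–D#–F# = B and G#–B#–D# = G# are all diatonic. F#–A#–C# doesn't fit — on degree 4 C# minor would have F#m (iv). F# is the degree-4 chord of C# major, so it is the borrowed IV. C#–E#–G# doesn't fit — on degree 1 C# minor would have C#m (i). C# is the degree-1 chord of C# major, so it is the borrowed I.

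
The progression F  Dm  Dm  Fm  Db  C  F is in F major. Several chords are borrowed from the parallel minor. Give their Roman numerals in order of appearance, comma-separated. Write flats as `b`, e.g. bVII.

i, bVI

F major has the diatonic set F, Gm, Am, Bb, C, Dm, Edim. F, Dm and C are all diatonic. But Fm (F–Ab–C) is foreign: the diatonic I on degree 1 is F, whereas Fm comes from F minor. It is labeled i. But Db (Db–F–Ab) is foreign: the diatonic vi on degree 6 is Dm, whereas Db comes from F minor. It is labeled bVI.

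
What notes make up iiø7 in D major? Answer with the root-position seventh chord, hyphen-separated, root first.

E-G-Bb-D

The root, E, is scale degree 2 — the same note in D major and D minor; only the chord quality changes. Stacking thirds in D minor on E gives E–G–Bb–D.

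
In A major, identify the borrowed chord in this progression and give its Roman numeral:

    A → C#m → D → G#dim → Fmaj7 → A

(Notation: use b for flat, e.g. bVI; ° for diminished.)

In A major the diatonic chords are A, Bm, C#m, D, E, F#m, G#dim. Of the given chords, A, C#m, D and G#dim are diatonic. Fmaj7 (F–A–C–E) is not: scale degree 6 in A major carries F#m (vi). In A minor the chord on that degree is Fmaj7, so here it functions as bVImaj7, borrowed from the parallel minor.

bVImaj7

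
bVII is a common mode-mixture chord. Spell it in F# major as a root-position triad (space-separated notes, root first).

bVII is built on the lowered scale degree 7. In F# major degree 7 is E#; lowered it becomes E. Building the major chord from the parallel minor on E: E–G#–B.

E G# B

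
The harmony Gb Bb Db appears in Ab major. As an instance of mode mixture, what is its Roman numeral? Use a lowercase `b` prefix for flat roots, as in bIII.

Gb is the lowered form of scale degree 7 in Ab major (the diatonic degree 7 is G). The diatonic chord on degree 7 would be Gdim (vii°), but Gb–Bb–Db is the major chord from Ab minor. As a borrowed chord it is labeled bVII.

bVII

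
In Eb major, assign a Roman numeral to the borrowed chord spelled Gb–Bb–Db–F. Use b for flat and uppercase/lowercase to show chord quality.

bIIImaj7

Gb is the lowered form of scale degree 3 in Eb major (the diatonic degree 3 is G). The diatonic chord on degree 3 would be Gm (iii), but Gb–Bb–Db–F is the major-seventh chord from Eb minor. As a borrowed chord it is labeled bIIImaj7.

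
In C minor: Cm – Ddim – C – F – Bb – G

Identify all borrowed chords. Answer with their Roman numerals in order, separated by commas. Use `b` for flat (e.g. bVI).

I, IV

In C minor (with V from harmonic minor) the diatonic chords are Cm, Ddim, Eb, Fm, G, Ab, Bb. Of the given chords, Cm, Ddim, Bb and G are diatonic. C (C–E–G) is not: scale degree 1 in C minor carries Cm (i). In C major the chord on that degree is C, so here it functions as I, borrowed from the parallel major. But F (F–A–C) is foreign: the diatonic iv on degree 4 is Fm, whereas F comes from C major. It is labeled IV.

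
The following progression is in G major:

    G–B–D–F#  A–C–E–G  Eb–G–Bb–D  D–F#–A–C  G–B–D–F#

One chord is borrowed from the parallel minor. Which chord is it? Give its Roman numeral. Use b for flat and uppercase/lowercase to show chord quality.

G major has the diatonic set G, Am, Bm, C, D, Em, F#dim. G–B–D–F# = Gmaj7, A–C–E–G = Am7 and D–F#–A–C = D7 all belong to that set. Eb–G–Bb–D doesn't fit — on degree 6 G major would have Em (vi). Ebmaj7 is the degree-6 chord of G minor, so it is the borrowed bVImaj7.

bVImaj7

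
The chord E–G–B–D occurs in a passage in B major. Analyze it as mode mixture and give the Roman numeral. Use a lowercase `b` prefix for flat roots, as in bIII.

E is scale degree 4 in B major. E–G–B–D is a minor-seventh chord — the form found in B minor, not the diatonic IV (E). Borrowed into B major it is written iv7.

iv7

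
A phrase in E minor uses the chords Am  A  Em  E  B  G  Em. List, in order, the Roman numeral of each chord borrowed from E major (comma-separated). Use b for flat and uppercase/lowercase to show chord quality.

In E minor (with V from harmonic minor) the diatonic chords are Em, F#dim, G, Am, B, C, D. Am, Em, B and G all belong to that set. A (A–C#–E) is not: scale degree 4 in E minor carries Am (iv). In E major the chord on that degree is A, so here it functions as IV, borrowed from the parallel major. But E (E–G#–B) is foreign: the diatonic i on degree 1 is Em, whereas E comes from E major. It is labeled I.

IV, I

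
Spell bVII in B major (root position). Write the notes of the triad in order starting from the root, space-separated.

A C# E

Scale degree 7 in B major is A#. bVII uses the lowered form, A, taken from B minor. Building the major chord from the parallel minor on A: A–C#–E.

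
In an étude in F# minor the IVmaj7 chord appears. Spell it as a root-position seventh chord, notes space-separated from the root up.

IVmaj7 is built on scale degree 4, which is B in both F# minor and its parallel. In F# major the chord on B is B–D#–F#–A#.

B D# F# A#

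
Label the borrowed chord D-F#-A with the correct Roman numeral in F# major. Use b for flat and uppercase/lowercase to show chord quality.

bVI

The root D is the lowered 6th scale degree — diatonically F# major has D# there. Diatonically F# major has D#m (vi) on that degree; D–F#–A is instead the major chord native to F# minor, so it takes the label bVI.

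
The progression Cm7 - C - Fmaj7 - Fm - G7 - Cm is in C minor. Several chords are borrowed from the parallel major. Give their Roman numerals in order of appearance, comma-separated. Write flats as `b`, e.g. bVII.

C minor has the diatonic set Cm, Ddim, Eb, Fm, G, Ab, Bb (with V from harmonic minor). Cm7, Fm, G7 and Cm all belong to that set. C (C–E–G) doesn't fit — on degree 1 C minor would have Cm (i). C is the degree-1 chord of C major, so it is the borrowed I. But Fmaj7 (F–A–C–E) is foreign: the diatonic iv on degree 4 is Fm, whereas Fmaj7 comes from C major. It is labeled IVmaj7.

I, IVmaj7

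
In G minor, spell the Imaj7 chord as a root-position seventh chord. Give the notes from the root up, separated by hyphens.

The root, G, is scale degree 1 — the same note in G minor and G major; only the chord quality changes. Stacking thirds in G major on G gives G–B–D–F#.

G-B-D-F#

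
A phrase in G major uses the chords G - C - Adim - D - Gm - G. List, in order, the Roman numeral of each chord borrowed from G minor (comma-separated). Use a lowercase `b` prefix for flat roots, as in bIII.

ii°, i

G major has the diatonic set G, Am, Bm, C, D, Em, F#dim. Of the given chords, G, C and D are diatonic. Adim (A–C–Eb) is not: scale degree 2 in G major carries Am (ii). In G minor the chord on that degree is Adim, so here it functions as ii°, borrowed from the parallel minor. But Gm (G–Bb–D) is foreign: the diatonic I on degree 1 is G, whereas Gm comes from G minor. It is labeled i.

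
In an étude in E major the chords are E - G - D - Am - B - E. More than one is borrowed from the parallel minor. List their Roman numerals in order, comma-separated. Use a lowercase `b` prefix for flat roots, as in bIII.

The diatonic triads in E major are E, F#m, G#m, A, B, C#m, D#dim. E and B both belong to that set. But G (G–B–D) is foreign: the diatonic iii on degree 3 is G#m, whereas G comes from E minor. It is labeled bIII. D (D–F#–A) doesn't fit — on degree 7 E major would have D#dim (vii°). D is the degree-7 chord of E minor, so it is the borrowed bVII. Am (A–C–E) is not: scale degree 4 in E major carries A (IV). In E minor the chord on that degree is Am, so here it functions as iv, borrowed from the parallel minor.

bIII, bVII, iv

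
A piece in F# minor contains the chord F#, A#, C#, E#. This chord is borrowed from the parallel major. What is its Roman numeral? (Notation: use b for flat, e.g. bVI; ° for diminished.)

Imaj7

The root F# is the diatonic 1st degree of F# minor; the borrowing shows in the chord quality. The diatonic chord on degree 1 would be F#m (i), but F#–A#–C#–E# is the major-seventh chord from F# major. As a borrowed chord it is labeled Imaj7.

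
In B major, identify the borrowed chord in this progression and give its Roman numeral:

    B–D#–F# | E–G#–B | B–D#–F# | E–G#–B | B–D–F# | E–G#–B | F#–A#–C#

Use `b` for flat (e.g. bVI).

The diatonic triads in B major are B, C#m, D#m, E, F#, G#m, A#dim. B–D#–F# = B, E–G#–B = E and F#–A#–C# = F# are all diatonic. But B–D–F# is foreign: the diatonic I on degree 1 is B, whereas Bm comes from B minor. It is labeled i.

i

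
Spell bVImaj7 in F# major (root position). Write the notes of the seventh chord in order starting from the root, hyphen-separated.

Scale degree 6 in F# major is D#. bVImaj7 uses the lowered form, D, taken from F# minor. In F# minor the chord on D is D–F#–A–C#.

D-F#-A-C#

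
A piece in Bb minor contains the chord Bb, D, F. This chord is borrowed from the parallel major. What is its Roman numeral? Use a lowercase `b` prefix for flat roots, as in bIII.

Bb is scale degree 1 in Bb minor. The diatonic chord on degree 1 would be Bbm (i), but Bb–D–F is the major chord from Bb major. As a borrowed chord it is labeled I.

I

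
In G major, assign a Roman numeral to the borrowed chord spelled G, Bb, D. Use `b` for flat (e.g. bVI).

i

G is scale degree 1 in G major. The diatonic chord on degree 1 would be G (I), but G–Bb–D is the minor chord from G minor. As a borrowed chord it is labeled i.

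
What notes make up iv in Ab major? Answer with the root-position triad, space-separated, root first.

Db Fb Ab

The root, Db, is scale degree 4 — the same note in Ab major and Ab minor; only the chord quality changes. In Ab minor the chord on Db is Db–Fb–Ab.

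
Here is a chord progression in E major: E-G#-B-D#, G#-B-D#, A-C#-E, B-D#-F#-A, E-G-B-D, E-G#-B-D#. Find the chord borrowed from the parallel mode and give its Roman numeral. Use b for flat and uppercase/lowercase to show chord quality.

E major has the diatonic set E, F#m, G#m, A, B, C#m, D#dim. E–G#–B–D# = Emaj7, G#–B–D# = G#m, A–C#–E = A and B–D#–F#–A = B7 are all diatonic. E–G–B–D is not: scale degree 1 in E major carries E (I). In E minor the chord on that degree is Em7, so here it functions as i7, borrowed from the parallel minor.

i7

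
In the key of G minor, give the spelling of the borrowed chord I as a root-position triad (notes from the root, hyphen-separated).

G-B-D

I is built on scale degree 1, which is G in both G minor and its parallel. Building the major chord from the parallel major on G: G–B–D.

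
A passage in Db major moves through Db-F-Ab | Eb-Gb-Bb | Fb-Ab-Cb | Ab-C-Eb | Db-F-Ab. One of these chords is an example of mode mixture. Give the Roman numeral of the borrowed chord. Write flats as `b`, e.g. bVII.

bIII

Db major has the diatonic set Db, Ebm, Fm, Gb, Ab, Bbm, Cdim. Db–F–Ab = Db, Eb–Gb–Bb = Ebm and Ab–C–Eb = Ab all belong to that set. Fb–Ab–Cb doesn't fit — on degree 3 Db major would have Fm (iii). Fb is the degree-3 chord of Db minor, so it is the borrowed bIII.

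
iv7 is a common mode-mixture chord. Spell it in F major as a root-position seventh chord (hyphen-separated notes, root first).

Bb-Db-F-Ab

iv7 is built on scale degree 4, which is Bb in both F major and its parallel. In F minor the chord on Bb is Bb–Db–F–Ab.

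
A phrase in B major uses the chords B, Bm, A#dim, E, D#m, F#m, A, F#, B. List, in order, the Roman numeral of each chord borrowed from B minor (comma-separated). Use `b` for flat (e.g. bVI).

In B major the diatonic chords are B, C#m, D#m, E, F#, G#m, A#dim. Of the given chords, B, A#dim, E, D#m and F# are diatonic. Bm (B–D–F#) doesn't fit — on degree 1 B major would have B (I). Bm is the degree-1 chord of B minor, so it is the borrowed i. F#m (F#–A–C#) doesn't fit — on degree 5 B major would have F# (V). F#m is the degree-5 chord of B minor, so it is the borrowed v. But A (A–C#–E) is foreign: the diatonic vii° on degree 7 is A#dim, whereas A comes from B minor. It is labeled bVII.

i, v, bVII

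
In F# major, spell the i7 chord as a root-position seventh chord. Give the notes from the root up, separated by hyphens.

F#-A-C#-E

The root, F#, is scale degree 1 — the same note in F# major and F# minor; only the chord quality changes. Stacking thirds in F# minor on F# gives F#–A–C#–E.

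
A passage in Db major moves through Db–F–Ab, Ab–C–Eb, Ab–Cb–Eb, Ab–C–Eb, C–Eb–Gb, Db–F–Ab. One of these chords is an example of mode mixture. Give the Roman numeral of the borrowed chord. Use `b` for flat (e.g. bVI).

Db major has the diatonic set Db, Ebm, Fm, Gb, Ab, Bbm, Cdim. Db–F–Ab = Db, Ab–C–Eb = Ab and C–Eb–Gb = Cdim are all diatonic. But Ab–Cb–Eb is foreign: the diatonic V on degree 5 is Ab, whereas Abm comes from Db minor. It is labeled v.

v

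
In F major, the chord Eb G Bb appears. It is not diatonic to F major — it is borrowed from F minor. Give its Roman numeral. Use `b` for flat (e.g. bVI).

In F major scale degree 7 is E; Eb is its lowered form, from F minor. Eb–G–Bb is a major chord — the form found in F minor, not the diatonic vii° (Edim). Borrowed into F major it is written bVII.

bVII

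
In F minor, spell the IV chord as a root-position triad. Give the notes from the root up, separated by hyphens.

Bb-D-F

IV is built on scale degree 4, which is Bb in both F minor and its parallel. In F major the chord on Bb is Bb–D–F.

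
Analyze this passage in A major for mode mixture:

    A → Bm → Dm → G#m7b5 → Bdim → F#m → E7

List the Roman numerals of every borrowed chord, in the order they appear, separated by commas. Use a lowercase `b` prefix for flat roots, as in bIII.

A major has the diatonic set A, Bm, C#m, D, E, F#m, G#dim. A, Bm, G#m7b5, F#m and E7 all belong to that set. Dm (D–F–A) is not: scale degree 4 in A major carries D (IV). In A minor the chord on that degree is Dm, so here it functions as iv, borrowed from the parallel minor. Bdim (B–D–F) doesn't fit — on degree 2 A major would have Bm (ii). Bdim is the degree-2 chord of A minor, so it is the borrowed ii°.

iv, ii°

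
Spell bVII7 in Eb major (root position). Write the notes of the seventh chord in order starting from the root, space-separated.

Db F Ab Cb

Scale degree 7 in Eb major is D. bVII7 uses the lowered form, Db, taken from Eb minor. Stacking thirds in Eb minor on Db gives Db–F–Ab–Cb.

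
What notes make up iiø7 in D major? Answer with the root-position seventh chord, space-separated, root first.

E G Bb D

The root, E, is scale degree 2 — the same note in D major and D minor; only the chord quality changes. Building the half-diminished-seventh chord from the parallel minor on E: E–G–Bb–D.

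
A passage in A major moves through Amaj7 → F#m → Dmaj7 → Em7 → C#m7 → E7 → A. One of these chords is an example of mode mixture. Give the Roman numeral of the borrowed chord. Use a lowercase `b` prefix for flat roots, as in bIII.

v7

In A major the diatonic chords are A, Bm, C#m, D, E, F#m, G#dim. Amaj7, F#m, Dmaj7, C#m7, E7 and A are all diatonic. But Em7 (E–G–B–D) is foreign: the diatonic V on degree 5 is E, whereas Em7 comes from A minor. It is labeled v7.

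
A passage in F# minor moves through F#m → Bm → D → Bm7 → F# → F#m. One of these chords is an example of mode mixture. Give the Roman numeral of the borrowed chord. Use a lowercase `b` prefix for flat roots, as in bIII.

F# minor has the diatonic set F#m, G#dim, A, Bm, C#, D, E (with V from harmonic minor). Of the given chords, F#m, Bm, D and Bm7 are diatonic. F# (F#–A#–C#) doesn't fit — on degree 1 F# minor would have F#m (i). F# is the degree-1 chord of F# major, so it is the borrowed I.

I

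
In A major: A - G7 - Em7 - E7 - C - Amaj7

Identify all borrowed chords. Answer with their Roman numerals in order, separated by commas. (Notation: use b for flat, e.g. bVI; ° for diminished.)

A major has the diatonic set A, Bm, C#m, D, E, F#m, G#dim. A, E7 and Amaj7 all belong to that set. G7 (G–B–D–F) is not: scale degree 7 in A major carries G#dim (vii°). In A minor the chord on that degree is G7, so here it functions as bVII7, borrowed from the parallel minor. Em7 (E–G–B–D) is not: scale degree 5 in A major carries E (V). In A minor the chord on that degree is Em7, so here it functions as v7, borrowed from the parallel minor. C (C–E–G) doesn't fit — on degree 3 A major would have C#m (iii). C is the degree-3 chord of A minor, so it is the borrowed bIII.

bVII7, v7, bIII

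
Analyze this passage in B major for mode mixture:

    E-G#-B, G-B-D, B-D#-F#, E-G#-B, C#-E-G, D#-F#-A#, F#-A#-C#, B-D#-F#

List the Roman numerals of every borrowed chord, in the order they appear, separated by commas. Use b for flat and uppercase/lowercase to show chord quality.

The diatonic triads in B major are B, C#m, D#m, E, F#, G#m, A#dim. Of the given chords, E–G#–B = E, B–D#–F# = B, D#–F#–A# = D#m and F#–A#–C# = F# are diatonic. But G–B–D is foreign: the diatonic vi on degree 6 is G#m, whereas G comes from B minor. It is labeled bVI. C#–E–G is not: scale degree 2 in B major carries C#m (ii). In B minor the chord on that degree is C#dim, so here it functions as ii°, borrowed from the parallel minor.

bVI, ii°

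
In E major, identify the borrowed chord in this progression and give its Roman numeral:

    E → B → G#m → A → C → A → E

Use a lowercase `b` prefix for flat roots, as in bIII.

bVI

The diatonic triads in E major are E, F#m, G#m, A, B, C#m, D#dim. E, B, G#m and A are all diatonic. C (C–E–G) is not: scale degree 6 in E major carries C#m (vi). In E minor the chord on that degree is C, so here it functions as bVI, borrowed from the parallel minor.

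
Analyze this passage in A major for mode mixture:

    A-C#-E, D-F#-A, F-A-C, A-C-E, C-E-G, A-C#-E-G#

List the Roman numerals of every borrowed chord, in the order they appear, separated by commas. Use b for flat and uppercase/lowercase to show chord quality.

bVI, i, bIII

A major has the diatonic set A, Bm, C#m, D, E, F#m, G#dim. Of the given chords, A–C#–E = A, D–F#–A = D and A–C#–E–G# = Amaj7 are diatonic. F–A–C is not: scale degree 6 in A major carries F#m (vi). In A minor the chord on that degree is F, so here it functions as bVI, borrowed from the parallel minor. A–C–E doesn't fit — on degree 1 A major would have A (I). Am is the degree-1 chord of A minor, so it is the borrowed i. But C–E–G is foreign: the diatonic iii on degree 3 is C#m, whereas C comes from A minor. It is labeled bIII.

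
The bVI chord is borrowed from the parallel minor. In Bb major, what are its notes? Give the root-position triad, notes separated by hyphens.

Gb-Bb-Db

Scale degree 6 in Bb major is G. bVI uses the lowered form, Gb, taken from Bb minor. In Bb minor the chord on Gb is Gb–Bb–Db.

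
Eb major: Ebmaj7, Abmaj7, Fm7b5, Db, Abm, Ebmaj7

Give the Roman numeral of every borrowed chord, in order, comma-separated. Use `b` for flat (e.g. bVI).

iiø7, bVII, iv

In Eb major the diatonic chords are Eb, Fm, Gm, Ab, Bb, Cm, Ddim. Of the given chords, Ebmaj7 and Abmaj7 are diatonic. Fm7b5 (F–Ab–Cb–Eb) doesn't fit — on degree 2 Eb major would have Fm (ii). Fm7b5 is the degree-2 chord of Eb minor, so it is the borrowed iiø7. Db (Db–F–Ab) doesn't fit — on degree 7 Eb major would have Ddim (vii°). Db is the degree-7 chord of Eb minor, so it is the borrowed bVII. But Abm (Ab–Cb–Eb) is foreign: the diatonic IV on degree 4 is Ab, whereas Abm comes from Eb minor. It is labeled iv.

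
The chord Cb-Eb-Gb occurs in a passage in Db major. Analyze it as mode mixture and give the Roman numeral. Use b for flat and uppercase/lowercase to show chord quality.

bVII

Cb is the lowered form of scale degree 7 in Db major (the diatonic degree 7 is C). Diatonically Db major has Cdim (vii°) on that degree; Cb–Eb–Gb is instead the major chord native to Db minor, so it takes the label bVII.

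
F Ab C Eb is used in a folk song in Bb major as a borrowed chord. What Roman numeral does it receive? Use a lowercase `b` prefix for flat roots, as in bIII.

F is scale degree 5 in Bb major. Diatonically Bb major has F (V) on that degree; F–Ab–C–Eb is instead the minor-seventh chord native to Bb minor, so it takes the label v7.

v7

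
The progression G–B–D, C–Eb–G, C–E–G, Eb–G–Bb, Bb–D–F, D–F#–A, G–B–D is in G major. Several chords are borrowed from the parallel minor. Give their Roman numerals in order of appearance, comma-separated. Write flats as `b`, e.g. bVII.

iv, bVI, bIII

The diatonic triads in G major are G, Am, Bm, C, D, Em, F#dim. G–B–D = G, C–E–G = C and D–F#–A = D are all diatonic. C–Eb–G doesn't fit — on degree 4 G major would have C (IV). Cm is the degree-4 chord of G minor, so it is the borrowed iv. Eb–G–Bb doesn't fit — on degree 6 G major would have Em (vi). Eb is the degree-6 chord of G minor, so it is the borrowed bVI. Bb–D–F is not: scale degree 3 in G major carries Bm (iii). In G minor the chord on that degree is Bb, so here it functions as bIII, borrowed from the parallel minor.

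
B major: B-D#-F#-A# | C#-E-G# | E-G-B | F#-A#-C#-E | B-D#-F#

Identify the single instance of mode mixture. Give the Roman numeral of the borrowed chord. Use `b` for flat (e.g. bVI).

In B major the diatonic chords are B, C#m, D#m, E, F#, G#m, A#dim. B–D#–F#–A# = Bmaj7, C#–E–G# = C#m, F#–A#–C#–E = F#7 and B–D#–F# = B are all diatonic. E–G–B doesn't fit — on degree 4 B major would have E (IV). Em is the degree-4 chord of B minor, so it is the borrowed iv.

iv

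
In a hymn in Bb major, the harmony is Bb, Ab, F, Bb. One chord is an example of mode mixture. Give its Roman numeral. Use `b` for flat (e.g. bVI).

bVII

In Bb major the diatonic chords are Bb, Cm, Dm, Eb, F, Gm, Adim. Bb and F both belong to that set. Ab (Ab–C–Eb) doesn't fit — on degree 7 Bb major would have Adim (vii°). Ab is the degree-7 chord of Bb minor, so it is the borrowed bVII.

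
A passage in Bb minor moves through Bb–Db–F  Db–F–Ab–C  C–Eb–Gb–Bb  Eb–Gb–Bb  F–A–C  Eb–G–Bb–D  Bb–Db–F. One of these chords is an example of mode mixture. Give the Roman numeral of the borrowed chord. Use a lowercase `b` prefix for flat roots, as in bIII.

In Bb minor (with V from harmonic minor) the diatonic chords are Bbm, Cdim, Db, Ebm, F, Gb, Ab. Bb–Db–F = Bbm, Db–F–Ab–C = Dbmaj7, C–Eb–Gb–Bb = Cm7b5, Eb–Gb–Bb = Ebm and F–A–C = F are all diatonic. Eb–G–Bb–D doesn't fit — on degree 4 Bb minor would have Ebm (iv). Ebmaj7 is the degree-4 chord of Bb major, so it is the borrowed IVmaj7.

IVmaj7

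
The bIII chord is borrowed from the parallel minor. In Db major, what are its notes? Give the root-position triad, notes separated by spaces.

Fb Ab Cb

Scale degree 3 in Db major is F. bIII uses the lowered form, Fb, taken from Db minor. Building the major chord from the parallel minor on Fb: Fb–Ab–Cb.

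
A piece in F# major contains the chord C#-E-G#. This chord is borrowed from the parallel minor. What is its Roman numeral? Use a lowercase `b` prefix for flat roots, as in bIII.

v

The root C# is the diatonic 5th degree of F# major; the borrowing shows in the chord quality. C#–E–G# is a minor chord — the form found in F# minor, not the diatonic V (C#). Borrowed into F# major it is written v.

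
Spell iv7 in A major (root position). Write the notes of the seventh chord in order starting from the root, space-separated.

D F A C

The root, D, is scale degree 4 — the same note in A major and A minor; only the chord quality changes. In A minor the chord on D is D–F–A–C.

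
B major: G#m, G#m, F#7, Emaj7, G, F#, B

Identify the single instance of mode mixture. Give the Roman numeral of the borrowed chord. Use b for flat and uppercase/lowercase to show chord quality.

bVI

In B major the diatonic chords are B, C#m, D#m, E, F#, G#m, A#dim. G#m, F#7, Emaj7, F# and B all belong to that set. G (G–B–D) doesn't fit — on degree 6 B major would have G#m (vi). G is the degree-6 chord of B minor, so it is the borrowed bVI.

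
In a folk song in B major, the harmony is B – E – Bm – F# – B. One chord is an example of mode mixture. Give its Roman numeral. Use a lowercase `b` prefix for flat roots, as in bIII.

i

In B major the diatonic chords are B, C#m, D#m, E, F#, G#m, A#dim. B, E and F# are all diatonic. Bm (B–D–F#) doesn't fit — on degree 1 B major would have B (I). Bm is the degree-1 chord of B minor, so it is the borrowed i.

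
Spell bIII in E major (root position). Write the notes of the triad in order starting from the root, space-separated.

bIII is built on the lowered scale degree 3. In E major degree 3 is G#; lowered it becomes G. Building the major chord from the parallel minor on G: G–B–D.

G B D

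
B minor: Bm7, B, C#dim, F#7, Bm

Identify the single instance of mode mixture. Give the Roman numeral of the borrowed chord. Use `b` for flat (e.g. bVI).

I

The diatonic triads in B minor (with V from harmonic minor) are Bm, C#dim, D, Em, F#, G, A. Bm7, C#dim, F#7 and Bm all belong to that set. But B (B–D#–F#) is foreign: the diatonic i on degree 1 is Bm, whereas B comes from B major. It is labeled I.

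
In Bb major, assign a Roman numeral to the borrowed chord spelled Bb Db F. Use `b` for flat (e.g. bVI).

i

Bb is scale degree 1 in Bb major. Bb–Db–F is a minor chord — the form found in Bb minor, not the diatonic I (Bb). Borrowed into Bb major it is written i.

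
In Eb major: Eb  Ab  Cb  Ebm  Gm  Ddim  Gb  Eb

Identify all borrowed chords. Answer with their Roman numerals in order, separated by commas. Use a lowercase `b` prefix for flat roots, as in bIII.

Eb major has the diatonic set Eb, Fm, Gm, Ab, Bb, Cm, Ddim. Of the given chords, Eb, Ab, Gm and Ddim are diatonic. Cb (Cb–Eb–Gb) is not: scale degree 6 in Eb major carries Cm (vi). In Eb minor the chord on that degree is Cb, so here it functions as bVI, borrowed from the parallel minor. Ebm (Eb–Gb–Bb) is not: scale degree 1 in Eb major carries Eb (I). In Eb minor the chord on that degree is Ebm, so here it functions as i, borrowed from the parallel minor. Gb (Gb–Bb–Db) is not: scale degree 3 in Eb major carries Gm (iii). In Eb minor the chord on that degree is Gb, so here it functions as bIII, borrowed from the parallel minor.

bVI, i, bIII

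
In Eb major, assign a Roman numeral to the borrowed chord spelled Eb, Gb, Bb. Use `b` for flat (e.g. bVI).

i

The root Eb is the diatonic 1st degree of Eb major; the borrowing shows in the chord quality. Eb–Gb–Bb is a minor chord — the form found in Eb minor, not the diatonic I (Eb). Borrowed into Eb major it is written i.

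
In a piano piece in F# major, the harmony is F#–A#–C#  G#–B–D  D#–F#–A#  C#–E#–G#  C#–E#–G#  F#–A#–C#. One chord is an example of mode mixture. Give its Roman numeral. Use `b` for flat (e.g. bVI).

The diatonic triads in F# major are F#, G#m, A#m, B, C#, D#m, E#dim. Of the given chords, F#–A#–C# = F#, D#–F#–A# = D#m and C#–E#–G# = C# are diatonic. G#–B–D is not: scale degree 2 in F# major carries G#m (ii). In F# minor the chord on that degree is G#dim, so here it functions as ii°, borrowed from the parallel minor.

ii°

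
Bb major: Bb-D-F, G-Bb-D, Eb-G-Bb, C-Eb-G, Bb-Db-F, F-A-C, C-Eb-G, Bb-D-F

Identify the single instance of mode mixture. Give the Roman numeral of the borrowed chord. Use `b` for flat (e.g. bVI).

i

The diatonic triads in Bb major are Bb, Cm, Dm, Eb, F, Gm, Adim. Of the given chords, Bb–D–F = Bb, G–Bb–D = Gm, Eb–G–Bb = Eb, C–Eb–G = Cm and F–A–C = F are diatonic. Bb–Db–F doesn't fit — on degree 1 Bb major would have Bb (I). Bbm is the degree-1 chord of Bb minor, so it is the borrowed i.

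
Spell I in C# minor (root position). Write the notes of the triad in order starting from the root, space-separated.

C# E# G#

I is built on scale degree 1, which is C# in both C# minor and its parallel. Stacking thirds in C# major on C# gives C#–E#–G#.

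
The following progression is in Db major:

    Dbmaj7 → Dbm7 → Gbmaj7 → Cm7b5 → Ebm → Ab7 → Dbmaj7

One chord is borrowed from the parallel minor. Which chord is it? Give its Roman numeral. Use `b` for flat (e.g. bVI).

i7

The diatonic triads in Db major are Db, Ebm, Fm, Gb, Ab, Bbm, Cdim. Of the given chords, Dbmaj7, Gbmaj7, Cm7b5, Ebm and Ab7 are diatonic. Dbm7 (Db–Fb–Ab–Cb) doesn't fit — on degree 1 Db major would have Db (I). Dbm7 is the degree-1 chord of Db minor, so it is the borrowed i7.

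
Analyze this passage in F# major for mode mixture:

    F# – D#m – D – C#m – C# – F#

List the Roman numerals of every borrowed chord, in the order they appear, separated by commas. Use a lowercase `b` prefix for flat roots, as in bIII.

In F# major the diatonic chords are F#, G#m, A#m, B, C#, D#m, E#dim. F#, D#m and C# are all diatonic. D (D–F#–A) doesn't fit — on degree 6 F# major would have D#m (vi). D is the degree-6 chord of F# minor, so it is the borrowed bVI. But C#m (C#–E–G#) is foreign: the diatonic V on degree 5 is C#, whereas C#m comes from F# minor. It is labeled v.

bVI, v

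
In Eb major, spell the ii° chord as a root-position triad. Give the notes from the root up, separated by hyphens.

F-Ab-Cb

ii° is built on scale degree 2, which is F in both Eb major and its parallel. In Eb minor the chord on F is F–Ab–Cb.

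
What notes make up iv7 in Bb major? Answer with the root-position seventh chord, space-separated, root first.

Eb Gb Bb Db

iv7 is built on scale degree 4, which is Eb in both Bb major and its parallel. In Bb minor the chord on Eb is Eb–Gb–Bb–Db.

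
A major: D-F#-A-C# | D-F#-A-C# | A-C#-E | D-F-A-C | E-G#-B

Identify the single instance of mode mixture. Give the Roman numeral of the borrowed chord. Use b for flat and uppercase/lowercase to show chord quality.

iv7

The diatonic triads in A major are A, Bm, C#m, D, E, F#m, G#dim. Of the given chords, D–F#–A–C# = Dmaj7, A–C#–E = A and E–G#–B = E are diatonic. But D–F–A–C is foreign: the diatonic IV on degree 4 is D, whereas Dm7 comes from A minor. It is labeled iv7.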